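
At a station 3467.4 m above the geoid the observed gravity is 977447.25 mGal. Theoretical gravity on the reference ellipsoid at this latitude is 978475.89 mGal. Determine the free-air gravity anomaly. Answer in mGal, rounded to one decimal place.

Free-air correction = 0.3086 × 3467.4 = 1070.04 mGal
Free-air anomaly = 977447.25 − 978475.89 + (1070.04) = 41.40 mGal

41.4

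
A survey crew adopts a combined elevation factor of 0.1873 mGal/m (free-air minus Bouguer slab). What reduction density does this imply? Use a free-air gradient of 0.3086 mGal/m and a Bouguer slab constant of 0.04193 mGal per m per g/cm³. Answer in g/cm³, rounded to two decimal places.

2.89

0.1873 = 0.3086 − 0.04193 × ρ
ρ = (0.3086 − 0.1873) / 0.04193 = 2.89 g/cm³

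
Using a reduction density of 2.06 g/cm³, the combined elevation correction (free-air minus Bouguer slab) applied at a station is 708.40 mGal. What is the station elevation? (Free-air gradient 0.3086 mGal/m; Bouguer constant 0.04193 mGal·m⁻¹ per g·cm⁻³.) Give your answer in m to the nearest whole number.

Combined gradient = 0.3086 − 0.04193 × 2.06 = 0.2222242 mGal/m
h = 708.40 / 0.2222242 = 3187.77 m

3188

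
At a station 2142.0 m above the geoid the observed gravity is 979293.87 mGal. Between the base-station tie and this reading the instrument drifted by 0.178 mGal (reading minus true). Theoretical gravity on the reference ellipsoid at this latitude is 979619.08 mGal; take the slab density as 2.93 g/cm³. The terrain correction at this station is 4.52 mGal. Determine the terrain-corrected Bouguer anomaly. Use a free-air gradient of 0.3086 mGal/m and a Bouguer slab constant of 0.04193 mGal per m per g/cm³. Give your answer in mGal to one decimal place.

77.0

Drift-corrected reading = 979293.87 − (0.178) = 979293.692 mGal
Free-air correction = 0.3086 × 2142.0 = 661.02 mGal
Free-air anomaly = 979293.692 − 979619.08 + (661.02) = 335.632 mGal
Bouguer slab correction = 0.04193 × 2.93 × 2142.0 = 263.16 mGal
Simple Bouguer anomaly = 335.632 − (263.16) = 72.472 mGal
Complete Bouguer anomaly = 72.472 + 4.52 = 76.992 mGal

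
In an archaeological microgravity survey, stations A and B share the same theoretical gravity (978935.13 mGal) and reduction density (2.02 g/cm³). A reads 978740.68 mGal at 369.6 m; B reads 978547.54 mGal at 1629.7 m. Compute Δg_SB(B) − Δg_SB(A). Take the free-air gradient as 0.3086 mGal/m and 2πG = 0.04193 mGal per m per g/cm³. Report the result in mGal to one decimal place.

89.0

Δg_SB(A) = 978740.68 − 978935.13 + 0.3086×369.6 − 0.04193×2.02×369.6 = -111.70 mGal
Δg_SB(B) = 978547.54 − 978935.13 + 0.3086×1629.7 − 0.04193×2.02×1629.7 = -22.70 mGal
Difference = -22.70 − (-111.70) = 89.00 mGal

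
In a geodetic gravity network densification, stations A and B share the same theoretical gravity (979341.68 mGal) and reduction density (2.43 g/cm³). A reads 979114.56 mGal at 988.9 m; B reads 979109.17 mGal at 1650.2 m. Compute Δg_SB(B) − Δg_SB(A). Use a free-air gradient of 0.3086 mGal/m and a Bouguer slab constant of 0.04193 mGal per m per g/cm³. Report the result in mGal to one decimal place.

131.3

Δg_SB(A) = 979114.56 − 979341.68 + 0.3086×988.9 − 0.04193×2.43×988.9 = -22.70 mGal
Δg_SB(B) = 979109.17 − 979341.68 + 0.3086×1650.2 − 0.04193×2.43×1650.2 = 108.60 mGal
Difference = 108.60 − (-22.70) = 131.30 mGal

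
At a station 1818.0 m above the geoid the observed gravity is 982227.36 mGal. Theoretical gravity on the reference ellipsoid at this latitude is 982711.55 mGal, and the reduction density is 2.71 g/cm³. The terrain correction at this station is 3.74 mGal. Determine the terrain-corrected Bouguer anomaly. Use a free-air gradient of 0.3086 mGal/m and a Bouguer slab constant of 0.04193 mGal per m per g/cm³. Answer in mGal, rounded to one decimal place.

Free-air correction = 0.3086 × 1818.0 = 561.03 mGal
Free-air anomaly = 982227.36 − 982711.55 + (561.03) = 76.84 mGal
Bouguer slab correction = 0.04193 × 2.71 × 1818.0 = 206.58 mGal
Simple Bouguer anomaly = 76.84 − (206.58) = -129.74 mGal
Complete Bouguer anomaly = -129.74 + 3.74 = -126.00 mGal

-126.0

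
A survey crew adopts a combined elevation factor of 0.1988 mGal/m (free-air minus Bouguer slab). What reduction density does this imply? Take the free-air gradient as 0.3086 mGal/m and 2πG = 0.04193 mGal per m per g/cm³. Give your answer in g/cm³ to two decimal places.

0.1988 = 0.3086 − 0.04193 × ρ
ρ = (0.3086 − 0.1988) / 0.04193 = 2.62 g/cm³

2.62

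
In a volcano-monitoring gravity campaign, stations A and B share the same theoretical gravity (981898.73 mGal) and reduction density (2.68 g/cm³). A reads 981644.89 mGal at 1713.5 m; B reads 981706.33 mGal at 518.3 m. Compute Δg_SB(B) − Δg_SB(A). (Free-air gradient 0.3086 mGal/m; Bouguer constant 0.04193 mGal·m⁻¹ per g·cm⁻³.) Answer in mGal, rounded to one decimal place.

-173.1

Δg_SB(A) = 981644.89 − 981898.73 + 0.3086×1713.5 − 0.04193×2.68×1713.5 = 82.40 mGal
Δg_SB(B) = 981706.33 − 981898.73 + 0.3086×518.3 − 0.04193×2.68×518.3 = -90.70 mGal
Difference = -90.70 − (82.40) = -173.10 mGal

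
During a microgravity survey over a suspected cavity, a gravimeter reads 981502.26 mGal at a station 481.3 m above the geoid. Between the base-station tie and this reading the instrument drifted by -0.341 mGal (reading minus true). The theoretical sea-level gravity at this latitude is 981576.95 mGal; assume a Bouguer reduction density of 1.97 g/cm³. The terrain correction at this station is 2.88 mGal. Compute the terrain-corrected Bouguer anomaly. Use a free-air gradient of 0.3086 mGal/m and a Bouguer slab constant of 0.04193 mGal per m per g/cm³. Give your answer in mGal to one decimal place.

37.3

Drift-corrected reading = 981502.26 − (-0.341) = 981502.601 mGal
Free-air correction = 0.3086 × 481.3 = 148.53 mGal
Free-air anomaly = 981502.601 − 981576.95 + (148.53) = 74.181 mGal
Bouguer slab correction = 0.04193 × 1.97 × 481.3 = 39.76 mGal
Simple Bouguer anomaly = 74.181 − (39.76) = 34.421 mGal
Complete Bouguer anomaly = 34.421 + 2.88 = 37.301 mGal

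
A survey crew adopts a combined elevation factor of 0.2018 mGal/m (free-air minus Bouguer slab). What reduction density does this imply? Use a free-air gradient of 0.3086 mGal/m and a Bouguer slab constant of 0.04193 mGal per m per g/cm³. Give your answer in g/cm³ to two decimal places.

0.2018 = 0.3086 − 0.04193 × ρ
ρ = (0.3086 − 0.2018) / 0.04193 = 2.55 g/cm³

2.55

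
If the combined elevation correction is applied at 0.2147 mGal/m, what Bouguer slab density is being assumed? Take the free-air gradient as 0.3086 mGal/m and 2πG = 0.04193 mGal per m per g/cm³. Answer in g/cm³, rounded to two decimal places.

2.24

0.2147 = 0.3086 − 0.04193 × ρ
ρ = (0.3086 − 0.2147) / 0.04193 = 2.24 g/cm³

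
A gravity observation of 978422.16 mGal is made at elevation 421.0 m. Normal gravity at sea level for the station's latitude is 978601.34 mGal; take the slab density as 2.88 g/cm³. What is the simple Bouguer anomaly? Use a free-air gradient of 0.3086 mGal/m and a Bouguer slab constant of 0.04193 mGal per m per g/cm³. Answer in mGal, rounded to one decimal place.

-100.1

Free-air correction = 0.3086 × 421.0 = 129.92 mGal
Free-air anomaly = 978422.16 − 978601.34 + (129.92) = -49.26 mGal
Bouguer slab correction = 0.04193 × 2.88 × 421.0 = 50.84 mGal
Simple Bouguer anomaly = -49.26 − (50.84) = -100.10 mGal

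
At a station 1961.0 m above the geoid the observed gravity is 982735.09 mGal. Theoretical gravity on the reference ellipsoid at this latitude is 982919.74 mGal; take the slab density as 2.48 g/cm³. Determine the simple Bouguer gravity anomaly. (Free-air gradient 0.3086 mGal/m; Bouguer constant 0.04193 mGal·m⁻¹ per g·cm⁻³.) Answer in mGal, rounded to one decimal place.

Free-air correction = 0.3086 × 1961.0 = 605.16 mGal
Free-air anomaly = 982735.09 − 982919.74 + (605.16) = 420.51 mGal
Bouguer slab correction = 0.04193 × 2.48 × 1961.0 = 203.92 mGal
Simple Bouguer anomaly = 420.51 − (203.92) = 216.59 mGal

216.6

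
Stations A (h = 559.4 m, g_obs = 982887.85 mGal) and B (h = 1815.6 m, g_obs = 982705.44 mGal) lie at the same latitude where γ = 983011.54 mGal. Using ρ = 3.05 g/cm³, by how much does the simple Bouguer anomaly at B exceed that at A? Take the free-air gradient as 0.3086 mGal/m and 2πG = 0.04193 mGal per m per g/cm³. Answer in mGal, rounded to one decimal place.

Δg_SB(A) = 982887.85 − 983011.54 + 0.3086×559.4 − 0.04193×3.05×559.4 = -22.60 mGal
Δg_SB(B) = 982705.44 − 983011.54 + 0.3086×1815.6 − 0.04193×3.05×1815.6 = 22.00 mGal
Difference = 22.00 − (-22.60) = 44.60 mGal

44.6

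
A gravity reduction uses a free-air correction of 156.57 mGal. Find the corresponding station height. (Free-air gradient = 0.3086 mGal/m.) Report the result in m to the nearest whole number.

h = 156.57 / 0.3086 = 507.36 m

507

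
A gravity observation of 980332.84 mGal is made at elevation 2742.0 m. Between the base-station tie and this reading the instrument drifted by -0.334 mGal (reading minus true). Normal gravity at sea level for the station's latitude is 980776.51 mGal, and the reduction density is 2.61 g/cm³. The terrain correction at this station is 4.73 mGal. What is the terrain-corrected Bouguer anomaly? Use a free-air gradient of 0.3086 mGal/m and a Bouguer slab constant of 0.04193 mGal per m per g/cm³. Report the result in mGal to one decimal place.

Drift-corrected reading = 980332.84 − (-0.334) = 980333.174 mGal
Free-air correction = 0.3086 × 2742.0 = 846.18 mGal
Free-air anomaly = 980333.174 − 980776.51 + (846.18) = 402.844 mGal
Bouguer slab correction = 0.04193 × 2.61 × 2742.0 = 300.08 mGal
Simple Bouguer anomaly = 402.844 − (300.08) = 102.764 mGal
Complete Bouguer anomaly = 102.764 + 4.73 = 107.494 mGal

107.5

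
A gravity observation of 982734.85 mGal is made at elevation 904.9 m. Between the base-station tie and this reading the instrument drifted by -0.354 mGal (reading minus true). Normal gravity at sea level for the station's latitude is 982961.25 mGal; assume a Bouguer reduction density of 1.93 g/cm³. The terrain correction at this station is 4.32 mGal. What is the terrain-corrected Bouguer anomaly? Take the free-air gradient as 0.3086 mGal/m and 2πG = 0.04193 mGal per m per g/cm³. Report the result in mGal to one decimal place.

-15.7

Drift-corrected reading = 982734.85 − (-0.354) = 982735.204 mGal
Free-air correction = 0.3086 × 904.9 = 279.25 mGal
Free-air anomaly = 982735.204 − 982961.25 + (279.25) = 53.204 mGal
Bouguer slab correction = 0.04193 × 1.93 × 904.9 = 73.23 mGal
Simple Bouguer anomaly = 53.204 − (73.23) = -20.026 mGal
Complete Bouguer anomaly = -20.026 + 4.32 = -15.706 mGal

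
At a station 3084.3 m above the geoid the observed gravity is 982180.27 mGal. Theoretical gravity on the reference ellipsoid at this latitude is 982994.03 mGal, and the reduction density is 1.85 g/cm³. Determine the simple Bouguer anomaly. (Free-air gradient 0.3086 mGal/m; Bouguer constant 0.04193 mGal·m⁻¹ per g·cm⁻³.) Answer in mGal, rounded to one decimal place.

-101.2

Free-air correction = 0.3086 × 3084.3 = 951.81 mGal
Free-air anomaly = 982180.27 − 982994.03 + (951.81) = 138.05 mGal
Bouguer slab correction = 0.04193 × 1.85 × 3084.3 = 239.25 mGal
Simple Bouguer anomaly = 138.05 − (239.25) = -101.20 mGal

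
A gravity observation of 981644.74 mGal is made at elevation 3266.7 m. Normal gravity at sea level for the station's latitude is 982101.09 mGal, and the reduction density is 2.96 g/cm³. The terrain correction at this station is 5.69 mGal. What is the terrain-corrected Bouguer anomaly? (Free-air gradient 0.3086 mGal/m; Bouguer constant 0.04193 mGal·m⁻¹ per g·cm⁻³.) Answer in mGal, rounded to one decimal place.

Free-air correction = 0.3086 × 3266.7 = 1008.10 mGal
Free-air anomaly = 981644.74 − 982101.09 + (1008.10) = 551.75 mGal
Bouguer slab correction = 0.04193 × 2.96 × 3266.7 = 405.44 mGal
Simple Bouguer anomaly = 551.75 − (405.44) = 146.31 mGal
Complete Bouguer anomaly = 146.31 + 5.69 = 152.00 mGal

152.0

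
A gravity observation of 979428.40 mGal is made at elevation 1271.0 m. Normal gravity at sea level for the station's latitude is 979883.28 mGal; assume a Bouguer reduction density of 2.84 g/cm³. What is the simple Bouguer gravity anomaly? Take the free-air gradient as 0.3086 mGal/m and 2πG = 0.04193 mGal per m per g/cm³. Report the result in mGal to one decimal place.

Free-air correction = 0.3086 × 1271.0 = 392.23 mGal
Free-air anomaly = 979428.40 − 979883.28 + (392.23) = -62.65 mGal
Bouguer slab correction = 0.04193 × 2.84 × 1271.0 = 151.35 mGal
Simple Bouguer anomaly = -62.65 − (151.35) = -214.00 mGal

-214.0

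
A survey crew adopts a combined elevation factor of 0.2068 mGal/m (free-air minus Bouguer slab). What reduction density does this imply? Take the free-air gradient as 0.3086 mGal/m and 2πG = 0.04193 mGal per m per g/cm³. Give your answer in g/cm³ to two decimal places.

0.2068 = 0.3086 − 0.04193 × ρ
ρ = (0.3086 − 0.2068) / 0.04193 = 2.43 g/cm³

2.43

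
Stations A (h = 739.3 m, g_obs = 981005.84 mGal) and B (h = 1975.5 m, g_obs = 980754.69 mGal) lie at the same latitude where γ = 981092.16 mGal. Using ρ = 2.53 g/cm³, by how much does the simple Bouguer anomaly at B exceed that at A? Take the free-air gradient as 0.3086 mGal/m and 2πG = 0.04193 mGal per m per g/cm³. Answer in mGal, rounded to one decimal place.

Δg_SB(A) = 981005.84 − 981092.16 + 0.3086×739.3 − 0.04193×2.53×739.3 = 63.40 mGal
Δg_SB(B) = 980754.69 − 981092.16 + 0.3086×1975.5 − 0.04193×2.53×1975.5 = 62.60 mGal
Difference = 62.60 − (63.40) = -0.80 mGal

-0.8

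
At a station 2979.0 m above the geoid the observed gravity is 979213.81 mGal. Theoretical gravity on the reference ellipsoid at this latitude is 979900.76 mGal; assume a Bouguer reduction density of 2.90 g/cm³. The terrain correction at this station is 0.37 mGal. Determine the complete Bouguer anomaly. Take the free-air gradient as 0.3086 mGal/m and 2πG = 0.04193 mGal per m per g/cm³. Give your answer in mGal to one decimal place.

Free-air correction = 0.3086 × 2979.0 = 919.32 mGal
Free-air anomaly = 979213.81 − 979900.76 + (919.32) = 232.37 mGal
Bouguer slab correction = 0.04193 × 2.90 × 2979.0 = 362.24 mGal
Simple Bouguer anomaly = 232.37 − (362.24) = -129.87 mGal
Complete Bouguer anomaly = -129.87 + 0.37 = -129.50 mGal

-129.5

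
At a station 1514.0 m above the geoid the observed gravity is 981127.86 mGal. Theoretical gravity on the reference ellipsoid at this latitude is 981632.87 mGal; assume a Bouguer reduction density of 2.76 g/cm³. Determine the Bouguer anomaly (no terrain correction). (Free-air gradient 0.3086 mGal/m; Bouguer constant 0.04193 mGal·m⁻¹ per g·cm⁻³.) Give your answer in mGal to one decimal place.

Free-air correction = 0.3086 × 1514.0 = 467.22 mGal
Free-air anomaly = 981127.86 − 981632.87 + (467.22) = -37.79 mGal
Bouguer slab correction = 0.04193 × 2.76 × 1514.0 = 175.21 mGal
Simple Bouguer anomaly = -37.79 − (175.21) = -213.00 mGal

-213.0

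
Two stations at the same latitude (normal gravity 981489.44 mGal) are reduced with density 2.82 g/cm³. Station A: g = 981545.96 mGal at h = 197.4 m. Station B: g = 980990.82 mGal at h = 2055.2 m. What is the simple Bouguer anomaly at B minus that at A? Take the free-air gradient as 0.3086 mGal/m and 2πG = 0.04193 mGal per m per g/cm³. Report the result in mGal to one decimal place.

Δg_SB(A) = 981545.96 − 981489.44 + 0.3086×197.4 − 0.04193×2.82×197.4 = 94.10 mGal
Δg_SB(B) = 980990.82 − 981489.44 + 0.3086×2055.2 − 0.04193×2.82×2055.2 = -107.40 mGal
Difference = -107.40 − (94.10) = -201.50 mGal

-201.5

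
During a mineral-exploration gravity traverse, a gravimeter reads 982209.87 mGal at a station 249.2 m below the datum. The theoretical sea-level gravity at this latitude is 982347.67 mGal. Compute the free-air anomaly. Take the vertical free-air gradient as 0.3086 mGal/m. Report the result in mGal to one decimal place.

-214.7

Free-air correction = 0.3086 × -249.2 = -76.90 mGal
Free-air anomaly = 982209.87 − 982347.67 + (-76.90) = -214.70 mGal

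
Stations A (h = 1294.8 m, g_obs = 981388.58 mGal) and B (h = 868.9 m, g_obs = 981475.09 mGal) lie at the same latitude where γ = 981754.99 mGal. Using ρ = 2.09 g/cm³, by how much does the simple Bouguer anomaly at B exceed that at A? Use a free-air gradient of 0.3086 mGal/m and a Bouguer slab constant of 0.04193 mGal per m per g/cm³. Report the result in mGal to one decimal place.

Δg_SB(A) = 981388.58 − 981754.99 + 0.3086×1294.8 − 0.04193×2.09×1294.8 = -80.30 mGal
Δg_SB(B) = 981475.09 − 981754.99 + 0.3086×868.9 − 0.04193×2.09×868.9 = -87.90 mGal
Difference = -87.90 − (-80.30) = -7.60 mGal

-7.6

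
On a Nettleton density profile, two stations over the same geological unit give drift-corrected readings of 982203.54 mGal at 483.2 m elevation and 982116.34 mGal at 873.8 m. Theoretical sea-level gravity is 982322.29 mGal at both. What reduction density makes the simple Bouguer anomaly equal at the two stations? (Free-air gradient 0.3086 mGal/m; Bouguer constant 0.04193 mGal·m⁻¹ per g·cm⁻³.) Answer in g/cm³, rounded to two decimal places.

Δg_obs = 982116.34 − 982203.54 = -87.20 mGal over Δh = 873.8 − 483.2 = 390.6 m
Equal Bouguer anomalies ⇒ Δg_obs + (0.3086 − 0.04193ρ)·Δh = 0
0.3086 − 0.04193ρ = −Δg_obs/Δh = 0.22325
ρ = (0.3086 − 0.22325) / 0.04193 = 2.04 g/cm³

2.04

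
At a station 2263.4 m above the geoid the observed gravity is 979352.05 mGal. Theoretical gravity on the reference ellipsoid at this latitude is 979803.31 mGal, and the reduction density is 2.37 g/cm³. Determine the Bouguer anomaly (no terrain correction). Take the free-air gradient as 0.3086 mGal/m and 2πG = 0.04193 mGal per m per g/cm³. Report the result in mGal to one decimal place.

22.3

Free-air correction = 0.3086 × 2263.4 = 698.49 mGal
Free-air anomaly = 979352.05 − 979803.31 + (698.49) = 247.23 mGal
Bouguer slab correction = 0.04193 × 2.37 × 2263.4 = 224.92 mGal
Simple Bouguer anomaly = 247.23 − (224.92) = 22.31 mGal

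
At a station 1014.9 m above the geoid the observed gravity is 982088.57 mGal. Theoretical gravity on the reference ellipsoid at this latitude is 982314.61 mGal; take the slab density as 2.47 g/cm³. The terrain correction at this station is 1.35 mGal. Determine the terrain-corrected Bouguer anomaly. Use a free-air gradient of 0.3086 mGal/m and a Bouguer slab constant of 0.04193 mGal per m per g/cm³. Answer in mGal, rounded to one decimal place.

Free-air correction = 0.3086 × 1014.9 = 313.20 mGal
Free-air anomaly = 982088.57 − 982314.61 + (313.20) = 87.16 mGal
Bouguer slab correction = 0.04193 × 2.47 × 1014.9 = 105.11 mGal
Simple Bouguer anomaly = 87.16 − (105.11) = -17.95 mGal
Complete Bouguer anomaly = -17.95 + 1.35 = -16.60 mGal

-16.6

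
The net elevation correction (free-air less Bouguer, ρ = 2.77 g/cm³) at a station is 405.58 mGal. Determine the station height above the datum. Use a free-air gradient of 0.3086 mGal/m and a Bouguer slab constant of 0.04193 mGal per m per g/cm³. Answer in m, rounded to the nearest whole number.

2107

Combined gradient = 0.3086 − 0.04193 × 2.77 = 0.1924539 mGal/m
h = 405.58 / 0.1924539 = 2107.41 m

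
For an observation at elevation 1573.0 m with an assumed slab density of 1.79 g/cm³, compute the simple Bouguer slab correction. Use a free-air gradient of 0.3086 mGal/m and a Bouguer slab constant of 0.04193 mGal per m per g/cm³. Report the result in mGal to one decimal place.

118.1

Bouguer slab correction = 0.04193 × 1.79 × 1573.0 = 118.1 mGal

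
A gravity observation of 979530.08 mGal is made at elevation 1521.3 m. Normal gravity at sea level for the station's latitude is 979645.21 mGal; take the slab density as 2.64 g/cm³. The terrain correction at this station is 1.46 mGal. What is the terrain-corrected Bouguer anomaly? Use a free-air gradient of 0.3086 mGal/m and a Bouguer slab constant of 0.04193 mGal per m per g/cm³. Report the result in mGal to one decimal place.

187.4

Free-air correction = 0.3086 × 1521.3 = 469.47 mGal
Free-air anomaly = 979530.08 − 979645.21 + (469.47) = 354.34 mGal
Bouguer slab correction = 0.04193 × 2.64 × 1521.3 = 168.40 mGal
Simple Bouguer anomaly = 354.34 − (168.40) = 185.94 mGal
Complete Bouguer anomaly = 185.94 + 1.46 = 187.40 mGal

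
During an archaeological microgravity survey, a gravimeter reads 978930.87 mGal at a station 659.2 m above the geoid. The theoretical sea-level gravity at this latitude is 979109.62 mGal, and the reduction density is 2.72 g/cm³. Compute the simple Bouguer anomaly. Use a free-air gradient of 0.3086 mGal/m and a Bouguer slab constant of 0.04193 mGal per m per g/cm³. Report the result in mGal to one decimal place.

Free-air correction = 0.3086 × 659.2 = 203.43 mGal
Free-air anomaly = 978930.87 − 979109.62 + (203.43) = 24.68 mGal
Bouguer slab correction = 0.04193 × 2.72 × 659.2 = 75.18 mGal
Simple Bouguer anomaly = 24.68 − (75.18) = -50.50 mGal

-50.5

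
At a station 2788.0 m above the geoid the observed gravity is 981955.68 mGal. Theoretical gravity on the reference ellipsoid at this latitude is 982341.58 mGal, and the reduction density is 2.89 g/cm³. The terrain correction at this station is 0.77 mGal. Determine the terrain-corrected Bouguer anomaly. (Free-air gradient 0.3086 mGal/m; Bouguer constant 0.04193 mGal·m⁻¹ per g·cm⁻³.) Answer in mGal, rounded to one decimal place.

Free-air correction = 0.3086 × 2788.0 = 860.38 mGal
Free-air anomaly = 981955.68 − 982341.58 + (860.38) = 474.48 mGal
Bouguer slab correction = 0.04193 × 2.89 × 2788.0 = 337.84 mGal
Simple Bouguer anomaly = 474.48 − (337.84) = 136.64 mGal
Complete Bouguer anomaly = 136.64 + 0.77 = 137.41 mGal

137.4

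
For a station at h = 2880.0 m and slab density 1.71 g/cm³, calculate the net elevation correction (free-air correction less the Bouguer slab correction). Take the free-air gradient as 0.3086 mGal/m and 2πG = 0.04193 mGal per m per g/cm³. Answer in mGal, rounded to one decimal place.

Combined gradient = 0.3086 − 0.04193 × 1.71 = 0.2368997 mGal/m
Combined elevation correction = 0.2368997 × 2880.0 = 682.3 mGal

682.3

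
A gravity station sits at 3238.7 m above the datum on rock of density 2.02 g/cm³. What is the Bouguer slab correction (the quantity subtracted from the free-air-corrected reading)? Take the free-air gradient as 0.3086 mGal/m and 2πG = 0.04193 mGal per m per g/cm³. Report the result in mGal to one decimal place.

Bouguer slab correction = 0.04193 × 2.02 × 3238.7 = 274.3 mGal

274.3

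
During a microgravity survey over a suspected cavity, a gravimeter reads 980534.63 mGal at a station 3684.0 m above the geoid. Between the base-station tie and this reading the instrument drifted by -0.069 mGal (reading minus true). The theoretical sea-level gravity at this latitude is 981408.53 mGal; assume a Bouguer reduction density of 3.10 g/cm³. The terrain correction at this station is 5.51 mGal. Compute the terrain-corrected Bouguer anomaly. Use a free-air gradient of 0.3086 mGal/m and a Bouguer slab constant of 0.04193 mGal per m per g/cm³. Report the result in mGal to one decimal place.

Drift-corrected reading = 980534.63 − (-0.069) = 980534.699 mGal
Free-air correction = 0.3086 × 3684.0 = 1136.88 mGal
Free-air anomaly = 980534.699 − 981408.53 + (1136.88) = 263.049 mGal
Bouguer slab correction = 0.04193 × 3.10 × 3684.0 = 478.86 mGal
Simple Bouguer anomaly = 263.049 − (478.86) = -215.811 mGal
Complete Bouguer anomaly = -215.811 + 5.51 = -210.301 mGal

-210.3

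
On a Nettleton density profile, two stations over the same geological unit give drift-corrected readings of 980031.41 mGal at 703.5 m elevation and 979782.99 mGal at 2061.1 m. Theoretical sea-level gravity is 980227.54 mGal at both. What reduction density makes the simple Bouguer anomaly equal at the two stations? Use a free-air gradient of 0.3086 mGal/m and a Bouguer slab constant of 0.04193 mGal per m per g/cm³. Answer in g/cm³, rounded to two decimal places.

3.00

Δg_obs = 979782.99 − 980031.41 = -248.42 mGal over Δh = 2061.1 − 703.5 = 1357.6 m
Equal Bouguer anomalies ⇒ Δg_obs + (0.3086 − 0.04193ρ)·Δh = 0
0.3086 − 0.04193ρ = −Δg_obs/Δh = 0.18298
ρ = (0.3086 − 0.18298) / 0.04193 = 3.00 g/cm³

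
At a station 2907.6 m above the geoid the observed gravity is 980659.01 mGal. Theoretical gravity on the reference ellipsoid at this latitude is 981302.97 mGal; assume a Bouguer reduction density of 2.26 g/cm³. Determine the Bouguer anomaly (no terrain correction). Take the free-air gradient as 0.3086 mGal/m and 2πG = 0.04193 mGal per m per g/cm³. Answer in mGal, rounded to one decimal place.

-22.2

Free-air correction = 0.3086 × 2907.6 = 897.29 mGal
Free-air anomaly = 980659.01 − 981302.97 + (897.29) = 253.33 mGal
Bouguer slab correction = 0.04193 × 2.26 × 2907.6 = 275.53 mGal
Simple Bouguer anomaly = 253.33 − (275.53) = -22.20 mGal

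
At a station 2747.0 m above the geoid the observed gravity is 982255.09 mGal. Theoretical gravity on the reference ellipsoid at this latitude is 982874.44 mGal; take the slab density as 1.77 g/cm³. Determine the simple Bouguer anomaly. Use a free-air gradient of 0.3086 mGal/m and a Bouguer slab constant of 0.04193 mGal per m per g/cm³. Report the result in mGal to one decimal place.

24.5

Free-air correction = 0.3086 × 2747.0 = 847.72 mGal
Free-air anomaly = 982255.09 − 982874.44 + (847.72) = 228.37 mGal
Bouguer slab correction = 0.04193 × 1.77 × 2747.0 = 203.87 mGal
Simple Bouguer anomaly = 228.37 − (203.87) = 24.50 mGal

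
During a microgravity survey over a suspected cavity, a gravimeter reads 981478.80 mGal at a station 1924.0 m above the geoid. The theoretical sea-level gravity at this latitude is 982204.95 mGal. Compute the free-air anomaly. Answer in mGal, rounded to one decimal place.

-132.4

Free-air correction = 0.3086 × 1924.0 = 593.75 mGal
Free-air anomaly = 981478.80 − 982204.95 + (593.75) = -132.40 mGal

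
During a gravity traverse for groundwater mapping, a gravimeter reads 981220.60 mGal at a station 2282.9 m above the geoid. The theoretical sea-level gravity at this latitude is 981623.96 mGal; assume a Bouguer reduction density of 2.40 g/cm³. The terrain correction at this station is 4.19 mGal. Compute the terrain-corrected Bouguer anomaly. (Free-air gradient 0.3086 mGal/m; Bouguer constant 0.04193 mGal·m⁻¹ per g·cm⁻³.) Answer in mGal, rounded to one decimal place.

75.6

Free-air correction = 0.3086 × 2282.9 = 704.50 mGal
Free-air anomaly = 981220.60 − 981623.96 + (704.50) = 301.14 mGal
Bouguer slab correction = 0.04193 × 2.40 × 2282.9 = 229.73 mGal
Simple Bouguer anomaly = 301.14 − (229.73) = 71.41 mGal
Complete Bouguer anomaly = 71.41 + 4.19 = 75.60 mGal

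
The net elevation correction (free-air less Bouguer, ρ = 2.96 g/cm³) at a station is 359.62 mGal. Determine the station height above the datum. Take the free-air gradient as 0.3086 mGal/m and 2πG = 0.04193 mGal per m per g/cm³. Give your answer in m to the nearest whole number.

1949

Combined gradient = 0.3086 − 0.04193 × 2.96 = 0.1844872 mGal/m
h = 359.62 / 0.1844872 = 1949.30 m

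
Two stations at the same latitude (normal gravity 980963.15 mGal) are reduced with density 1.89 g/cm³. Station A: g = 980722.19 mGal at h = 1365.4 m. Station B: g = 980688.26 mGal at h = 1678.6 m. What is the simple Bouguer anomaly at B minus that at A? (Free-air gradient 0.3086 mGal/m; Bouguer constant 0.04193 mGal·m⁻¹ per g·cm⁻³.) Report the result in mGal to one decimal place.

37.9

Δg_SB(A) = 980722.19 − 980963.15 + 0.3086×1365.4 − 0.04193×1.89×1365.4 = 72.20 mGal
Δg_SB(B) = 980688.26 − 980963.15 + 0.3086×1678.6 − 0.04193×1.89×1678.6 = 110.10 mGal
Difference = 110.10 − (72.20) = 37.90 mGal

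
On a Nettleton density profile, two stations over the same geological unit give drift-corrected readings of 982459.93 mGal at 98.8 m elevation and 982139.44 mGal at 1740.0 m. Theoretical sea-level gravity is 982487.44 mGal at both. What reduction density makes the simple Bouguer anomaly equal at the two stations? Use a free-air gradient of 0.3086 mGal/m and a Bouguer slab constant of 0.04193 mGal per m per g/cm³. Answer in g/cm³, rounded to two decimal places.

Δg_obs = 982139.44 − 982459.93 = -320.49 mGal over Δh = 1740.0 − 98.8 = 1641.2 m
Equal Bouguer anomalies ⇒ Δg_obs + (0.3086 − 0.04193ρ)·Δh = 0
0.3086 − 0.04193ρ = −Δg_obs/Δh = 0.19528
ρ = (0.3086 − 0.19528) / 0.04193 = 2.70 g/cm³

2.70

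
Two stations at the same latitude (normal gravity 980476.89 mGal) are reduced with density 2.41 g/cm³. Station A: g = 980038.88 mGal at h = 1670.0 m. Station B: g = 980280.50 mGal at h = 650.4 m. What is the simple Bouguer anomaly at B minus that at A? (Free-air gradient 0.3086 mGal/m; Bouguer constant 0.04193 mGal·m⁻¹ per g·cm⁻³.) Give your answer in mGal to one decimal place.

Δg_SB(A) = 980038.88 − 980476.89 + 0.3086×1670.0 − 0.04193×2.41×1670.0 = -91.40 mGal
Δg_SB(B) = 980280.50 − 980476.89 + 0.3086×650.4 − 0.04193×2.41×650.4 = -61.40 mGal
Difference = -61.40 − (-91.40) = 30.00 mGal

30.0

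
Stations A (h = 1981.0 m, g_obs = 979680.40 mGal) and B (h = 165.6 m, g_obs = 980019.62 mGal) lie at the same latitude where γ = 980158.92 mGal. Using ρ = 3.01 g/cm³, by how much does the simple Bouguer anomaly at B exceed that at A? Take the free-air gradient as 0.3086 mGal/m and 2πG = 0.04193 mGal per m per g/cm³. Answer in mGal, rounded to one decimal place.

Δg_SB(A) = 979680.40 − 980158.92 + 0.3086×1981.0 − 0.04193×3.01×1981.0 = -117.20 mGal
Δg_SB(B) = 980019.62 − 980158.92 + 0.3086×165.6 − 0.04193×3.01×165.6 = -109.10 mGal
Difference = -109.10 − (-117.20) = 8.10 mGal

8.1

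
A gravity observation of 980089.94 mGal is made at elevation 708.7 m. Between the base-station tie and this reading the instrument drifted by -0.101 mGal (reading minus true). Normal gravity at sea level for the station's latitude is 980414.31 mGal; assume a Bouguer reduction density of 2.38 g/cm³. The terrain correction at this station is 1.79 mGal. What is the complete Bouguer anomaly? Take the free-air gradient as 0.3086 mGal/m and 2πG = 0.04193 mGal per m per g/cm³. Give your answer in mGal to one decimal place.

-174.5

Drift-corrected reading = 980089.94 − (-0.101) = 980090.041 mGal
Free-air correction = 0.3086 × 708.7 = 218.70 mGal
Free-air anomaly = 980090.041 − 980414.31 + (218.70) = -105.569 mGal
Bouguer slab correction = 0.04193 × 2.38 × 708.7 = 70.72 mGal
Simple Bouguer anomaly = -105.569 − (70.72) = -176.289 mGal
Complete Bouguer anomaly = -176.289 + 1.79 = -174.499 mGal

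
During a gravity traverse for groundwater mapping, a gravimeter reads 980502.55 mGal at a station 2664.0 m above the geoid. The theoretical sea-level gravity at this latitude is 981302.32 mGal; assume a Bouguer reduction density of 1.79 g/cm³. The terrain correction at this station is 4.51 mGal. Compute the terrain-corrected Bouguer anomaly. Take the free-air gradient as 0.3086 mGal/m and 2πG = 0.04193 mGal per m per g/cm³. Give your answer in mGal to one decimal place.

Free-air correction = 0.3086 × 2664.0 = 822.11 mGal
Free-air anomaly = 980502.55 − 981302.32 + (822.11) = 22.34 mGal
Bouguer slab correction = 0.04193 × 1.79 × 2664.0 = 199.95 mGal
Simple Bouguer anomaly = 22.34 − (199.95) = -177.61 mGal
Complete Bouguer anomaly = -177.61 + 4.51 = -173.10 mGal

-173.1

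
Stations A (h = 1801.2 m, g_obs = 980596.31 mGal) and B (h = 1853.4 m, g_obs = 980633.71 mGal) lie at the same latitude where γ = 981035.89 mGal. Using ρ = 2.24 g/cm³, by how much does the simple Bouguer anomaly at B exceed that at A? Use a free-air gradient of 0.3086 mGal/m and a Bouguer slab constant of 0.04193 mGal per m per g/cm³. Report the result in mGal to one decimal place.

Δg_SB(A) = 980596.31 − 981035.89 + 0.3086×1801.2 − 0.04193×2.24×1801.2 = -52.90 mGal
Δg_SB(B) = 980633.71 − 981035.89 + 0.3086×1853.4 − 0.04193×2.24×1853.4 = -4.30 mGal
Difference = -4.30 − (-52.90) = 48.60 mGal

48.6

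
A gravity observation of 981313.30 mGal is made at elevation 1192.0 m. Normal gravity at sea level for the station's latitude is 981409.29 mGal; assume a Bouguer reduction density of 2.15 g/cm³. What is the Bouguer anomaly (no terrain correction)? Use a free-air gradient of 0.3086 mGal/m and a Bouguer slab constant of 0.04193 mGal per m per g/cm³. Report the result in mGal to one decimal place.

164.4

Free-air correction = 0.3086 × 1192.0 = 367.85 mGal
Free-air anomaly = 981313.30 − 981409.29 + (367.85) = 271.86 mGal
Bouguer slab correction = 0.04193 × 2.15 × 1192.0 = 107.46 mGal
Simple Bouguer anomaly = 271.86 − (107.46) = 164.40 mGal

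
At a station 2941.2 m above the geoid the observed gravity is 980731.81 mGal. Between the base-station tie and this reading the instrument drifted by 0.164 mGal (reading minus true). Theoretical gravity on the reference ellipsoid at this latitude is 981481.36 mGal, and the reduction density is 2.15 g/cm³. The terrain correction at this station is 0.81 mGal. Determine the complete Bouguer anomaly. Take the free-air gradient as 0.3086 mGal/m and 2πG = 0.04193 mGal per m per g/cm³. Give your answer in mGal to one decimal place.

-106.4

Drift-corrected reading = 980731.81 − (0.164) = 980731.646 mGal
Free-air correction = 0.3086 × 2941.2 = 907.65 mGal
Free-air anomaly = 980731.646 − 981481.36 + (907.65) = 157.936 mGal
Bouguer slab correction = 0.04193 × 2.15 × 2941.2 = 265.15 mGal
Simple Bouguer anomaly = 157.936 − (265.15) = -107.214 mGal
Complete Bouguer anomaly = -107.214 + 0.81 = -106.404 mGal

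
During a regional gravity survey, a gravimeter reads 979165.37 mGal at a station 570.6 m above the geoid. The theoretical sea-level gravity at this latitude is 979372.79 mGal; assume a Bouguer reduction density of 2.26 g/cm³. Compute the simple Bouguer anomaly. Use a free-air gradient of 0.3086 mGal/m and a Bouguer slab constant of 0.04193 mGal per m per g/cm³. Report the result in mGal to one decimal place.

-85.4

Free-air correction = 0.3086 × 570.6 = 176.09 mGal
Free-air anomaly = 979165.37 − 979372.79 + (176.09) = -31.33 mGal
Bouguer slab correction = 0.04193 × 2.26 × 570.6 = 54.07 mGal
Simple Bouguer anomaly = -31.33 − (54.07) = -85.40 mGal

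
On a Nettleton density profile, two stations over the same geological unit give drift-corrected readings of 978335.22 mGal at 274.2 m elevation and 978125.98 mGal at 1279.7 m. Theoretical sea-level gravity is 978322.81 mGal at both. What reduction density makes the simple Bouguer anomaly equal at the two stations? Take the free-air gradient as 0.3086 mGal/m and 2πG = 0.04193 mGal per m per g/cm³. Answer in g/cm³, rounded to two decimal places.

Δg_obs = 978125.98 − 978335.22 = -209.24 mGal over Δh = 1279.7 − 274.2 = 1005.5 m
Equal Bouguer anomalies ⇒ Δg_obs + (0.3086 − 0.04193ρ)·Δh = 0
0.3086 − 0.04193ρ = −Δg_obs/Δh = 0.20810
ρ = (0.3086 − 0.20810) / 0.04193 = 2.40 g/cm³

2.40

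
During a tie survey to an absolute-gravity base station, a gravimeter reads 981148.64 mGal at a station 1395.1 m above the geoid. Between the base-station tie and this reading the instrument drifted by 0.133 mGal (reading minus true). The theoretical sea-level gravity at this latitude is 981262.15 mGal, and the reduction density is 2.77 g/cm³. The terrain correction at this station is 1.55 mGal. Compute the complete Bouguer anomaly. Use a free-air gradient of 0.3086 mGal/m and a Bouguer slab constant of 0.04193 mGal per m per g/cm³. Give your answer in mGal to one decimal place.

Drift-corrected reading = 981148.64 − (0.133) = 981148.507 mGal
Free-air correction = 0.3086 × 1395.1 = 430.53 mGal
Free-air anomaly = 981148.507 − 981262.15 + (430.53) = 316.887 mGal
Bouguer slab correction = 0.04193 × 2.77 × 1395.1 = 162.04 mGal
Simple Bouguer anomaly = 316.887 − (162.04) = 154.847 mGal
Complete Bouguer anomaly = 154.847 + 1.55 = 156.397 mGal

156.4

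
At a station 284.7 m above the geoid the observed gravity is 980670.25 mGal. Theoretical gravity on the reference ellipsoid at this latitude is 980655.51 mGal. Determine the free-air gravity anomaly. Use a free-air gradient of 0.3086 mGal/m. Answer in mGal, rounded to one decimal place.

102.6

Free-air correction = 0.3086 × 284.7 = 87.86 mGal
Free-air anomaly = 980670.25 − 980655.51 + (87.86) = 102.60 mGal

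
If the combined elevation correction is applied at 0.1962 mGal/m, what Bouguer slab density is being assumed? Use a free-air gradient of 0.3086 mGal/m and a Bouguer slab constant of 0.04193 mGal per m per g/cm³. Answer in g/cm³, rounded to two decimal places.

2.68

0.1962 = 0.3086 − 0.04193 × ρ
ρ = (0.3086 − 0.1962) / 0.04193 = 2.68 g/cm³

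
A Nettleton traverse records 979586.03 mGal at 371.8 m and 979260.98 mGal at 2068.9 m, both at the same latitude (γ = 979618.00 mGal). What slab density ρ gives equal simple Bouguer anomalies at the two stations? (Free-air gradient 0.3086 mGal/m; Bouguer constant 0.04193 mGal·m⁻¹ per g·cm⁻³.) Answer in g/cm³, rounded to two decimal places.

2.79

Δg_obs = 979260.98 − 979586.03 = -325.05 mGal over Δh = 2068.9 − 371.8 = 1697.1 m
Equal Bouguer anomalies ⇒ Δg_obs + (0.3086 − 0.04193ρ)·Δh = 0
0.3086 − 0.04193ρ = −Δg_obs/Δh = 0.19153
ρ = (0.3086 − 0.19153) / 0.04193 = 2.79 g/cm³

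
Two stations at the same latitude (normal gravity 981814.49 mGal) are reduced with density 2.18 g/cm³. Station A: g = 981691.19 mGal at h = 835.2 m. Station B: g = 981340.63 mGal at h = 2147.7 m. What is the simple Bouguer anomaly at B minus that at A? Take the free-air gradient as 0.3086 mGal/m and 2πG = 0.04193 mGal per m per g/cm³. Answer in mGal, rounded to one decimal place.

-65.5

Δg_SB(A) = 981691.19 − 981814.49 + 0.3086×835.2 − 0.04193×2.18×835.2 = 58.10 mGal
Δg_SB(B) = 981340.63 − 981814.49 + 0.3086×2147.7 − 0.04193×2.18×2147.7 = -7.40 mGal
Difference = -7.40 − (58.10) = -65.50 mGal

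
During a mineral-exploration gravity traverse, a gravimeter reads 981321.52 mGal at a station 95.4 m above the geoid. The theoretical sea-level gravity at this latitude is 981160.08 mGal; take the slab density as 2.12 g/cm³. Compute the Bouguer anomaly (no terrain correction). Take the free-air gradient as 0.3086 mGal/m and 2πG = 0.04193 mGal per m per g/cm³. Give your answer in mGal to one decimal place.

182.4

Free-air correction = 0.3086 × 95.4 = 29.44 mGal
Free-air anomaly = 981321.52 − 981160.08 + (29.44) = 190.88 mGal
Bouguer slab correction = 0.04193 × 2.12 × 95.4 = 8.48 mGal
Simple Bouguer anomaly = 190.88 − (8.48) = 182.40 mGal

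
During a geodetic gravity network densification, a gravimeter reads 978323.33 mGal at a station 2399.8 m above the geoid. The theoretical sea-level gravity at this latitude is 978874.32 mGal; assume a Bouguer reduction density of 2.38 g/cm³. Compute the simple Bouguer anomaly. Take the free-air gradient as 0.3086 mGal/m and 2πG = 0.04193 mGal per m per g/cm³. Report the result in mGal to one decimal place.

-49.9

Free-air correction = 0.3086 × 2399.8 = 740.58 mGal
Free-air anomaly = 978323.33 − 978874.32 + (740.58) = 189.59 mGal
Bouguer slab correction = 0.04193 × 2.38 × 2399.8 = 239.48 mGal
Simple Bouguer anomaly = 189.59 − (239.48) = -49.89 mGal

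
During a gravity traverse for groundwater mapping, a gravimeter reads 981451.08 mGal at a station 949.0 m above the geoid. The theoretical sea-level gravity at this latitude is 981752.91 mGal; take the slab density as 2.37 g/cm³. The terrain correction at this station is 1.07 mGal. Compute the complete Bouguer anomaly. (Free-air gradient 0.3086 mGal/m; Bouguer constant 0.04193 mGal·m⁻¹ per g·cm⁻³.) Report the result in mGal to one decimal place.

-102.2

Free-air correction = 0.3086 × 949.0 = 292.86 mGal
Free-air anomaly = 981451.08 − 981752.91 + (292.86) = -8.97 mGal
Bouguer slab correction = 0.04193 × 2.37 × 949.0 = 94.31 mGal
Simple Bouguer anomaly = -8.97 − (94.31) = -103.28 mGal
Complete Bouguer anomaly = -103.28 + 1.07 = -102.21 mGal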